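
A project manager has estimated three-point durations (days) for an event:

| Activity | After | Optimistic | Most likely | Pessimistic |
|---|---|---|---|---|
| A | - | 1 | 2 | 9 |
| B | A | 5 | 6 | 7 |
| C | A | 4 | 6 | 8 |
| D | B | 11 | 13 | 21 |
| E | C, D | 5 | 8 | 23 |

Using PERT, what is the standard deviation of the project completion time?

te_A = (1 + 4·2 + 9)/6 = 18/6 = 3; σ²_A = ((9−1)/6)² = 1.778
te_B = (5 + 4·6 + 7)/6 = 36/6 = 6; σ²_B = ((7−5)/6)² = 0.111
te_C = (4 + 4·6 + 8)/6 = 36/6 = 6; σ²_C = ((8−4)/6)² = 0.444
te_D = (11 + 4·13 + 21)/6 = 84/6 = 14; σ²_D = ((21−11)/6)² = 2.778
te_E = (5 + 4·8 + 23)/6 = 60/6 = 10; σ²_E = ((23−5)/6)² = 9.000

Forward pass:
ES_A = 0; EF_A = 3
ES_B = 3; EF_B = 3+6 = 9
ES_C = 3; EF_C = 3+6 = 9
ES_D = 9; EF_D = 9+14 = 23
ES_E = max(EF_C=9, EF_D=23) = 23; EF_E = 23+10 = 33
Expected project duration μ = 33 days. Critical path: A → B → D → E.

Variance along critical path = 1.778 + 0.111 + 2.778 + 9.000 = 13.667
σ = √13.667 = 3.697 days

3.70 days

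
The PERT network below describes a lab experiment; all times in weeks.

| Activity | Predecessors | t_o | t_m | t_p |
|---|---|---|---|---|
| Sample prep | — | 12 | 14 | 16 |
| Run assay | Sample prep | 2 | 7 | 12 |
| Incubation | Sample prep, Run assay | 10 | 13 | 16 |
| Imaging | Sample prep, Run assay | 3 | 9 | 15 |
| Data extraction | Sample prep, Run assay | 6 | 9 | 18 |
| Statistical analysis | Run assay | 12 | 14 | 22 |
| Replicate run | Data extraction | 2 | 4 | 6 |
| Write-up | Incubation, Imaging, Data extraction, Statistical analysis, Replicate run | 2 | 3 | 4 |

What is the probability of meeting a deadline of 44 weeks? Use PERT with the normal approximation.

te_Sample prep = (12 + 4·14 + 16)/6 = 84/6 = 14; σ²_Sample prep = ((16−12)/6)² = 0.444
te_Run assay = (2 + 4·7 + 12)/6 = 42/6 = 7; σ²_Run assay = ((12−2)/6)² = 2.778
te_Incubation = (10 + 4·13 + 16)/6 = 78/6 = 13; σ²_Incubation = ((16−10)/6)² = 1.000
te_Imaging = (3 + 4·9 + 15)/6 = 54/6 = 9; σ²_Imaging = ((15−3)/6)² = 4.000
te_Data extraction = (6 + 4·9 + 18)/6 = 60/6 = 10; σ²_Data extraction = ((18−6)/6)² = 4.000
te_Statistical analysis = (12 + 4·14 + 22)/6 = 90/6 = 15; σ²_Statistical analysis = ((22−12)/6)² = 2.778
te_Replicate run = (2 + 4·4 + 6)/6 = 24/6 = 4; σ²_Replicate run = ((6−2)/6)² = 0.444
te_Write-up = (2 + 4·3 + 4)/6 = 18/6 = 3; σ²_Write-up = ((4−2)/6)² = 0.111

Forward pass:
ES_Sample prep = 0; EF_Sample prep = 14
ES_Run assay = 14; EF_Run assay = 14+7 = 21
ES_Incubation = max(EF_Sample prep=14, EF_Run assay=21) = 21; EF_Incubation = 21+13 = 34
ES_Imaging = max(EF_Sample prep=14, EF_Run assay=21) = 21; EF_Imaging = 21+9 = 30
ES_Data extraction = max(EF_Sample prep=14, EF_Run assay=21) = 21; EF_Data extraction = 21+10 = 31
ES_Statistical analysis = 21; EF_Statistical analysis = 21+15 = 36
ES_Replicate run = 31; EF_Replicate run = 31+4 = 35
ES_Write-up = max(EF_Incubation=34, EF_Imaging=30, EF_Data extraction=31, EF_Statistical analysis=36, EF_Replicate run=35) = 36; EF_Write-up = 36+3 = 39
Expected project duration μ = 39 weeks. Critical path: Sample prep → Run assay → Statistical analysis → Write-up.

Variance along critical path = 0.444 + 2.778 + 2.778 + 0.111 = 6.111; σ = √6.111 = 2.472 weeks.
Z = (44 − 39) / 2.472 = 2.023
P(T ≤ 44) = Φ(2.023) ≈ 0.978

0.978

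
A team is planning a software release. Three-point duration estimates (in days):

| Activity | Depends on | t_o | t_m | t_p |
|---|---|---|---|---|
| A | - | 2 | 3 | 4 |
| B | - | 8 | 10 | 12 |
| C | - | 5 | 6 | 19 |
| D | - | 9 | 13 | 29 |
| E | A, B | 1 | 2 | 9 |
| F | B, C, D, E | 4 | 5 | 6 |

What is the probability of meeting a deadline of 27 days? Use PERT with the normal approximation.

te_A = (2 + 4·3 + 4)/6 = 18/6 = 3; σ²_A = ((4−2)/6)² = 0.111
te_B = (8 + 4·10 + 12)/6 = 60/6 = 10; σ²_B = ((12−8)/6)² = 0.444
te_C = (5 + 4·6 + 19)/6 = 48/6 = 8; σ²_C = ((19−5)/6)² = 5.444
te_D = (9 + 4·13 + 29)/6 = 90/6 = 15; σ²_D = ((29−9)/6)² = 11.111
te_E = (1 + 4·2 + 9)/6 = 18/6 = 3; σ²_E = ((9−1)/6)² = 1.778
te_F = (4 + 4·5 + 6)/6 = 30/6 = 5; σ²_F = ((6−4)/6)² = 0.111

Forward pass:
ES_A = 0; EF_A = 3
ES_B = 0; EF_B = 10
ES_C = 0; EF_C = 8
ES_D = 0; EF_D = 15
ES_E = max(EF_A=3, EF_B=10) = 10; EF_E = 10+3 = 13
ES_F = max(EF_B=10, EF_C=8, EF_D=15, EF_E=13) = 15; EF_F = 15+5 = 20
Expected project duration μ = 20 days. Critical path: D → F.

Variance along critical path = 11.111 + 0.111 = 11.222; σ = √11.222 = 3.350 days.
Z = (27 − 20) / 3.350 = 2.090
P(T ≤ 27) = Φ(2.090) ≈ 0.982

0.982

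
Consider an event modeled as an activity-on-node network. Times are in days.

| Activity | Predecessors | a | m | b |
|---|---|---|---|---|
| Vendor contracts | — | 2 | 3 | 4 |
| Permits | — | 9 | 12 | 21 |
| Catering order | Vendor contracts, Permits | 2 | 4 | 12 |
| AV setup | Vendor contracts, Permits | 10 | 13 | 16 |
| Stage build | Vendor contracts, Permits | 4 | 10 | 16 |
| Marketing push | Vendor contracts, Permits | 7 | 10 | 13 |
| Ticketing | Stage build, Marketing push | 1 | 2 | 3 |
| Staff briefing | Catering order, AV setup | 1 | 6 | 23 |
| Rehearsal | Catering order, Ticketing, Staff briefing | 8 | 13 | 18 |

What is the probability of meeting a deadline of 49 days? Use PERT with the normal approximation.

te_Vendor contracts = (2 + 4·3 + 4)/6 = 18/6 = 3; σ²_Vendor contracts = ((4−2)/6)² = 0.111
te_Permits = (9 + 4·12 + 21)/6 = 78/6 = 13; σ²_Permits = ((21−9)/6)² = 4.000
te_Catering order = (2 + 4·4 + 12)/6 = 30/6 = 5; σ²_Catering order = ((12−2)/6)² = 2.778
te_AV setup = (10 + 4·13 + 16)/6 = 78/6 = 13; σ²_AV setup = ((16−10)/6)² = 1.000
te_Stage build = (4 + 4·10 + 16)/6 = 60/6 = 10; σ²_Stage build = ((16−4)/6)² = 4.000
te_Marketing push = (7 + 4·10 + 13)/6 = 60/6 = 10; σ²_Marketing push = ((13−7)/6)² = 1.000
te_Ticketing = (1 + 4·2 + 3)/6 = 12/6 = 2; σ²_Ticketing = ((3−1)/6)² = 0.111
te_Staff briefing = (1 + 4·6 + 23)/6 = 48/6 = 8; σ²_Staff briefing = ((23−1)/6)² = 13.444
te_Rehearsal = (8 + 4·13 + 18)/6 = 78/6 = 13; σ²_Rehearsal = ((18−8)/6)² = 2.778

Forward pass:
ES_Vendor contracts = 0; EF_Vendor contracts = 3
ES_Permits = 0; EF_Permits = 13
ES_Catering order = max(EF_Vendor contracts=3, EF_Permits=13) = 13; EF_Catering order = 13+5 = 18
ES_AV setup = max(EF_Vendor contracts=3, EF_Permits=13) = 13; EF_AV setup = 13+13 = 26
ES_Stage build = max(EF_Vendor contracts=3, EF_Permits=13) = 13; EF_Stage build = 13+10 = 23
ES_Marketing push = max(EF_Vendor contracts=3, EF_Permits=13) = 13; EF_Marketing push = 13+10 = 23
ES_Ticketing = max(EF_Stage build=23, EF_Marketing push=23) = 23; EF_Ticketing = 23+2 = 25
ES_Staff briefing = max(EF_Catering order=18, EF_AV setup=26) = 26; EF_Staff briefing = 26+8 = 34
ES_Rehearsal = max(EF_Catering order=18, EF_Ticketing=25, EF_Staff briefing=34) = 34; EF_Rehearsal = 34+13 = 47
Expected project duration μ = 47 days. Critical path: Permits → AV setup → Staff briefing → Rehearsal.

Variance along critical path = 4.000 + 1.000 + 13.444 + 2.778 = 21.222; σ = √21.222 = 4.607 days.
Z = (49 − 47) / 4.607 = 0.434
P(T ≤ 49) = Φ(0.434) ≈ 0.668

0.668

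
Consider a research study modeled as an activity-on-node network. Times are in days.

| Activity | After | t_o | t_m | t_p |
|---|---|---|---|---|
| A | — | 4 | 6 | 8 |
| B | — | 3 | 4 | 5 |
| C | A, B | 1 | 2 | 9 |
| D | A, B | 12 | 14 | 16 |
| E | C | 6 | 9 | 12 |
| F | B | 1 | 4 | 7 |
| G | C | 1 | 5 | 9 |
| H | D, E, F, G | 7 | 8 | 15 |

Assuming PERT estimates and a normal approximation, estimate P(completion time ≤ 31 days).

0.890

te_A = (4 + 4·6 + 8)/6 = 36/6 = 6; σ²_A = ((8−4)/6)² = 0.444
te_B = (3 + 4·4 + 5)/6 = 24/6 = 4; σ²_B = ((5−3)/6)² = 0.111
te_C = (1 + 4·2 + 9)/6 = 18/6 = 3; σ²_C = ((9−1)/6)² = 1.778
te_D = (12 + 4·14 + 16)/6 = 84/6 = 14; σ²_D = ((16−12)/6)² = 0.444
te_E = (6 + 4·9 + 12)/6 = 54/6 = 9; σ²_E = ((12−6)/6)² = 1.000
te_F = (1 + 4·4 + 7)/6 = 24/6 = 4; σ²_F = ((7−1)/6)² = 1.000
te_G = (1 + 4·5 + 9)/6 = 30/6 = 5; σ²_G = ((9−1)/6)² = 1.778
te_H = (7 + 4·8 + 15)/6 = 54/6 = 9; σ²_H = ((15−7)/6)² = 1.778

Forward pass:
ES_A = 0; EF_A = 6
ES_B = 0; EF_B = 4
ES_C = max(EF_A=6, EF_B=4) = 6; EF_C = 6+3 = 9
ES_D = max(EF_A=6, EF_B=4) = 6; EF_D = 6+14 = 20
ES_E = 9; EF_E = 9+9 = 18
ES_F = 4; EF_F = 4+4 = 8
ES_G = 9; EF_G = 9+5 = 14
ES_H = max(EF_D=20, EF_E=18, EF_F=8, EF_G=14) = 20; EF_H = 20+9 = 29
Expected project duration μ = 29 days. Critical path: A → D → H.

Variance along critical path = 0.444 + 0.444 + 1.778 = 2.667; σ = √2.667 = 1.633 days.
Z = (31 − 29) / 1.633 = 1.225
P(T ≤ 31) = Φ(1.225) ≈ 0.890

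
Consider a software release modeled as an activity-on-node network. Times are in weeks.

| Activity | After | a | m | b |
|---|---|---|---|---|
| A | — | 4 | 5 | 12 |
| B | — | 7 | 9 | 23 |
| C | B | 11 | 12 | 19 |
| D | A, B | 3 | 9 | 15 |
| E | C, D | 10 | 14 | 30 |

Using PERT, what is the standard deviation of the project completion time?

te_A = (4 + 4·5 + 12)/6 = 36/6 = 6; σ²_A = ((12−4)/6)² = 1.778
te_B = (7 + 4·9 + 23)/6 = 66/6 = 11; σ²_B = ((23−7)/6)² = 7.111
te_C = (11 + 4·12 + 19)/6 = 78/6 = 13; σ²_C = ((19−11)/6)² = 1.778
te_D = (3 + 4·9 + 15)/6 = 54/6 = 9; σ²_D = ((15−3)/6)² = 4.000
te_E = (10 + 4·14 + 30)/6 = 96/6 = 16; σ²_E = ((30−10)/6)² = 11.111

Forward pass:
ES_A = 0; EF_A = 6
ES_B = 0; EF_B = 11
ES_C = 11; EF_C = 11+13 = 24
ES_D = max(EF_A=6, EF_B=11) = 11; EF_D = 11+9 = 20
ES_E = max(EF_C=24, EF_D=20) = 24; EF_E = 24+16 = 40
Expected project duration μ = 40 weeks. Critical path: B → C → E.

Variance along critical path = 7.111 + 1.778 + 11.111 = 20.000
σ = √20.000 = 4.472 weeks

4.47 weeks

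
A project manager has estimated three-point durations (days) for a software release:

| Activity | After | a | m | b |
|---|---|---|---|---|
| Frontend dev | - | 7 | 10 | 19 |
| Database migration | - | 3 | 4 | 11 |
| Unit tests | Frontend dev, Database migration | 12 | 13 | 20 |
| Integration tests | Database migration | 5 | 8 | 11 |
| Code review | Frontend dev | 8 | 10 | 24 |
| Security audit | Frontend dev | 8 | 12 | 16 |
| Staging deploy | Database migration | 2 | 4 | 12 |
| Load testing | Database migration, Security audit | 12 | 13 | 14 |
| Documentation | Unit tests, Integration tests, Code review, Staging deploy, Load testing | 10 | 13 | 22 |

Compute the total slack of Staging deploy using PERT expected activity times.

te_Frontend dev = (7 + 4·10 + 19)/6 = 66/6 = 11
te_Database migration = (3 + 4·4 + 11)/6 = 30/6 = 5
te_Unit tests = (12 + 4·13 + 20)/6 = 84/6 = 14
te_Integration tests = (5 + 4·8 + 11)/6 = 48/6 = 8
te_Code review = (8 + 4·10 + 24)/6 = 72/6 = 12
te_Security audit = (8 + 4·12 + 16)/6 = 72/6 = 12
te_Staging deploy = (2 + 4·4 + 12)/6 = 30/6 = 5
te_Load testing = (12 + 4·13 + 14)/6 = 78/6 = 13
te_Documentation = (10 + 4·13 + 22)/6 = 84/6 = 14

Forward pass:
ES_Frontend dev = 0; EF_Frontend dev = 11
ES_Database migration = 0; EF_Database migration = 5
ES_Unit tests = max(EF_Frontend dev=11, EF_Database migration=5) = 11; EF_Unit tests = 11+14 = 25
ES_Integration tests = 5; EF_Integration tests = 5+8 = 13
ES_Code review = 11; EF_Code review = 11+12 = 23
ES_Security audit = 11; EF_Security audit = 11+12 = 23
ES_Staging deploy = 5; EF_Staging deploy = 5+5 = 10
ES_Load testing = max(EF_Database migration=5, EF_Security audit=23) = 23; EF_Load testing = 23+13 = 36
ES_Documentation = max(EF_Unit tests=25, EF_Integration tests=13, EF_Code review=23, EF_Staging deploy=10, EF_Load testing=36) = 36; EF_Documentation = 36+14 = 50
Expected project duration μ = 50 days. Critical path: Frontend dev → Security audit → Load testing → Documentation.

Backward pass:
LF_Documentation = 50; LS_Documentation = 50−14 = 36
LF_Load testing = LS_Documentation = 36; LS_Load testing = 36−13 = 23
LF_Staging deploy = LS_Documentation = 36; LS_Staging deploy = 36−5 = 31
LF_Security audit = LS_Load testing = 23; LS_Security audit = 23−12 = 11
LF_Code review = LS_Documentation = 36; LS_Code review = 36−12 = 24
LF_Integration tests = LS_Documentation = 36; LS_Integration tests = 36−8 = 28
LF_Unit tests = LS_Documentation = 36; LS_Unit tests = 36−14 = 22
LF_Database migration = min(LS_Unit tests=22, LS_Integration tests=28, LS_Staging deploy=31, LS_Load testing=23) = 22; LS_Database migration = 22−5 = 17
LF_Frontend dev = min(LS_Unit tests=22, LS_Code review=24, LS_Security audit=11) = 11; LS_Frontend dev = 11−11 = 0
Slack_Staging deploy = LS_Staging deploy − ES_Staging deploy = 31 − 5 = 26

26 days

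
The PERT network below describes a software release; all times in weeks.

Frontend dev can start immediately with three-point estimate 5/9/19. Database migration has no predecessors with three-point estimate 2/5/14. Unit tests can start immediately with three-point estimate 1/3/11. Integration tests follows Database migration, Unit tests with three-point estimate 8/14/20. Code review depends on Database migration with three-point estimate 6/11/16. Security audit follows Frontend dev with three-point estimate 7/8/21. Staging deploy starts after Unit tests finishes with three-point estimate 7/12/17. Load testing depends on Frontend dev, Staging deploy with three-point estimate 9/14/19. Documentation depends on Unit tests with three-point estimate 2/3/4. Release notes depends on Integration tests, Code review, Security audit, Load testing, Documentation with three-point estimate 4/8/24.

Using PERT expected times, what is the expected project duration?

40 weeks

te_Frontend dev = (5 + 4·9 + 19)/6 = 60/6 = 10
te_Database migration = (2 + 4·5 + 14)/6 = 36/6 = 6
te_Unit tests = (1 + 4·3 + 11)/6 = 24/6 = 4
te_Integration tests = (8 + 4·14 + 20)/6 = 84/6 = 14
te_Code review = (6 + 4·11 + 16)/6 = 66/6 = 11
te_Security audit = (7 + 4·8 + 21)/6 = 60/6 = 10
te_Staging deploy = (7 + 4·12 + 17)/6 = 72/6 = 12
te_Load testing = (9 + 4·14 + 19)/6 = 84/6 = 14
te_Documentation = (2 + 4·3 + 4)/6 = 18/6 = 3
te_Release notes = (4 + 4·8 + 24)/6 = 60/6 = 10

Forward pass:
ES_Frontend dev = 0; EF_Frontend dev = 10
ES_Database migration = 0; EF_Database migration = 6
ES_Unit tests = 0; EF_Unit tests = 4
ES_Integration tests = max(EF_Database migration=6, EF_Unit tests=4) = 6; EF_Integration tests = 6+14 = 20
ES_Code review = 6; EF_Code review = 6+11 = 17
ES_Security audit = 10; EF_Security audit = 10+10 = 20
ES_Staging deploy = 4; EF_Staging deploy = 4+12 = 16
ES_Load testing = max(EF_Frontend dev=10, EF_Staging deploy=16) = 16; EF_Load testing = 16+14 = 30
ES_Documentation = 4; EF_Documentation = 4+3 = 7
ES_Release notes = max(EF_Integration tests=20, EF_Code review=17, EF_Security audit=20, EF_Load testing=30, EF_Documentation=7) = 30; EF_Release notes = 30+10 = 40
Expected project duration μ = 40 weeks. Critical path: Unit tests → Staging deploy → Load testing → Release notes.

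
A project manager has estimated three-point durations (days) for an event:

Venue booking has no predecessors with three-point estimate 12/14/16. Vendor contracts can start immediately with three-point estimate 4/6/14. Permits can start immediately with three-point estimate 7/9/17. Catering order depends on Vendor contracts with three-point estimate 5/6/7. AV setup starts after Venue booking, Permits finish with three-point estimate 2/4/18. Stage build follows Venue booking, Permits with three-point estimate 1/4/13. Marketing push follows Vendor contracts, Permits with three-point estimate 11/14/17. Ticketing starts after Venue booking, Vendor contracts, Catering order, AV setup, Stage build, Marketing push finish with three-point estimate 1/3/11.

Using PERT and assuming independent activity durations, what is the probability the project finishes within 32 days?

0.941

te_Venue booking = (12 + 4·14 + 16)/6 = 84/6 = 14; σ²_Venue booking = ((16−12)/6)² = 0.444
te_Vendor contracts = (4 + 4·6 + 14)/6 = 42/6 = 7; σ²_Vendor contracts = ((14−4)/6)² = 2.778
te_Permits = (7 + 4·9 + 17)/6 = 60/6 = 10; σ²_Permits = ((17−7)/6)² = 2.778
te_Catering order = (5 + 4·6 + 7)/6 = 36/6 = 6; σ²_Catering order = ((7−5)/6)² = 0.111
te_AV setup = (2 + 4·4 + 18)/6 = 36/6 = 6; σ²_AV setup = ((18−2)/6)² = 7.111
te_Stage build = (1 + 4·4 + 13)/6 = 30/6 = 5; σ²_Stage build = ((13−1)/6)² = 4.000
te_Marketing push = (11 + 4·14 + 17)/6 = 84/6 = 14; σ²_Marketing push = ((17−11)/6)² = 1.000
te_Ticketing = (1 + 4·3 + 11)/6 = 24/6 = 4; σ²_Ticketing = ((11−1)/6)² = 2.778

Forward pass:
ES_Venue booking = 0; EF_Venue booking = 14
ES_Vendor contracts = 0; EF_Vendor contracts = 7
ES_Permits = 0; EF_Permits = 10
ES_Catering order = 7; EF_Catering order = 7+6 = 13
ES_AV setup = max(EF_Venue booking=14, EF_Permits=10) = 14; EF_AV setup = 14+6 = 20
ES_Stage build = max(EF_Venue booking=14, EF_Permits=10) = 14; EF_Stage build = 14+5 = 19
ES_Marketing push = max(EF_Vendor contracts=7, EF_Permits=10) = 10; EF_Marketing push = 10+14 = 24
ES_Ticketing = max(EF_Venue booking=14, EF_Vendor contracts=7, EF_Catering order=13, EF_AV setup=20, EF_Stage build=19, EF_Marketing push=24) = 24; EF_Ticketing = 24+4 = 28
Expected project duration μ = 28 days. Critical path: Permits → Marketing push → Ticketing.

Variance along critical path = 2.778 + 1.000 + 2.778 = 6.556; σ = √6.556 = 2.560 days.
Z = (32 − 28) / 2.560 = 1.562
P(T ≤ 32) = Φ(1.562) ≈ 0.941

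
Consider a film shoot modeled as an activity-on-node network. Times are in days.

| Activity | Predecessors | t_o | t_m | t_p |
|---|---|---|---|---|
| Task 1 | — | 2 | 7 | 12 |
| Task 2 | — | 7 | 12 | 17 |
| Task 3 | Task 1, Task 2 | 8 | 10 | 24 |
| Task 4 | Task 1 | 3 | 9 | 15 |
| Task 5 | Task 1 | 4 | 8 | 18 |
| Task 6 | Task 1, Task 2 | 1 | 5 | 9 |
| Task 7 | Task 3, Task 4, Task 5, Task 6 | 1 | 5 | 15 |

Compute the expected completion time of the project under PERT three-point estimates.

30 days

te_Task 1 = (2 + 4·7 + 12)/6 = 42/6 = 7
te_Task 2 = (7 + 4·12 + 17)/6 = 72/6 = 12
te_Task 3 = (8 + 4·10 + 24)/6 = 72/6 = 12
te_Task 4 = (3 + 4·9 + 15)/6 = 54/6 = 9
te_Task 5 = (4 + 4·8 + 18)/6 = 54/6 = 9
te_Task 6 = (1 + 4·5 + 9)/6 = 30/6 = 5
te_Task 7 = (1 + 4·5 + 15)/6 = 36/6 = 6

Forward pass:
ES_Task 1 = 0; EF_Task 1 = 7
ES_Task 2 = 0; EF_Task 2 = 12
ES_Task 3 = max(EF_Task 1=7, EF_Task 2=12) = 12; EF_Task 3 = 12+12 = 24
ES_Task 4 = 7; EF_Task 4 = 7+9 = 16
ES_Task 5 = 7; EF_Task 5 = 7+9 = 16
ES_Task 6 = max(EF_Task 1=7, EF_Task 2=12) = 12; EF_Task 6 = 12+5 = 17
ES_Task 7 = max(EF_Task 3=24, EF_Task 4=16, EF_Task 5=16, EF_Task 6=17) = 24; EF_Task 7 = 24+6 = 30
Expected project duration μ = 30 days. Critical path: Task 2 → Task 3 → Task 7.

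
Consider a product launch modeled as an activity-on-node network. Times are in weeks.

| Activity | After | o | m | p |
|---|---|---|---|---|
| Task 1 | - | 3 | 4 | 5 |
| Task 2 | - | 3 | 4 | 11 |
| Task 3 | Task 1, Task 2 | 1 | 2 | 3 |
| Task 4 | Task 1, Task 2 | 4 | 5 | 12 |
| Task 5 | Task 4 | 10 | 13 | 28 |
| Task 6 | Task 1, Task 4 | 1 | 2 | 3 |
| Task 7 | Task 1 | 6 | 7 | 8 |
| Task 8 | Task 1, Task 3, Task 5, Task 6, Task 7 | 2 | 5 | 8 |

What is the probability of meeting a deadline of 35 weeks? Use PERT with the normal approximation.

te_Task 1 = (3 + 4·4 + 5)/6 = 24/6 = 4; σ²_Task 1 = ((5−3)/6)² = 0.111
te_Task 2 = (3 + 4·4 + 11)/6 = 30/6 = 5; σ²_Task 2 = ((11−3)/6)² = 1.778
te_Task 3 = (1 + 4·2 + 3)/6 = 12/6 = 2; σ²_Task 3 = ((3−1)/6)² = 0.111
te_Task 4 = (4 + 4·5 + 12)/6 = 36/6 = 6; σ²_Task 4 = ((12−4)/6)² = 1.778
te_Task 5 = (10 + 4·13 + 28)/6 = 90/6 = 15; σ²_Task 5 = ((28−10)/6)² = 9.000
te_Task 6 = (1 + 4·2 + 3)/6 = 12/6 = 2; σ²_Task 6 = ((3−1)/6)² = 0.111
te_Task 7 = (6 + 4·7 + 8)/6 = 42/6 = 7; σ²_Task 7 = ((8−6)/6)² = 0.111
te_Task 8 = (2 + 4·5 + 8)/6 = 30/6 = 5; σ²_Task 8 = ((8−2)/6)² = 1.000

Forward pass:
ES_Task 1 = 0; EF_Task 1 = 4
ES_Task 2 = 0; EF_Task 2 = 5
ES_Task 3 = max(EF_Task 1=4, EF_Task 2=5) = 5; EF_Task 3 = 5+2 = 7
ES_Task 4 = max(EF_Task 1=4, EF_Task 2=5) = 5; EF_Task 4 = 5+6 = 11
ES_Task 5 = 11; EF_Task 5 = 11+15 = 26
ES_Task 6 = max(EF_Task 1=4, EF_Task 4=11) = 11; EF_Task 6 = 11+2 = 13
ES_Task 7 = 4; EF_Task 7 = 4+7 = 11
ES_Task 8 = max(EF_Task 1=4, EF_Task 3=7, EF_Task 5=26, EF_Task 6=13, EF_Task 7=11) = 26; EF_Task 8 = 26+5 = 31
Expected project duration μ = 31 weeks. Critical path: Task 2 → Task 4 → Task 5 → Task 8.

Variance along critical path = 1.778 + 1.778 + 9.000 + 1.000 = 13.556; σ = √13.556 = 3.682 weeks.
Z = (35 − 31) / 3.682 = 1.086
P(T ≤ 35) = Φ(1.086) ≈ 0.861

0.861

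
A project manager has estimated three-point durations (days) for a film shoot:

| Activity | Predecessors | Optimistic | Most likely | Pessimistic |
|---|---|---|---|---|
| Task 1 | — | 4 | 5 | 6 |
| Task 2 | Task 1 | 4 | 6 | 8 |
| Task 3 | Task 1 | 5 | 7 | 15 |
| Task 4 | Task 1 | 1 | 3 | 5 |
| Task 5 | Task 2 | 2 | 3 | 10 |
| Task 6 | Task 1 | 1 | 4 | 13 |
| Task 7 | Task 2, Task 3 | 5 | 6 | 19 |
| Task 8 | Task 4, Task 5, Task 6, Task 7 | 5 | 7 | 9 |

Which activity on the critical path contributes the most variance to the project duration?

te_Task 1 = (4 + 4·5 + 6)/6 = 30/6 = 5; σ²_Task 1 = ((6−4)/6)² = 0.111
te_Task 2 = (4 + 4·6 + 8)/6 = 36/6 = 6; σ²_Task 2 = ((8−4)/6)² = 0.444
te_Task 3 = (5 + 4·7 + 15)/6 = 48/6 = 8; σ²_Task 3 = ((15−5)/6)² = 2.778
te_Task 4 = (1 + 4·3 + 5)/6 = 18/6 = 3; σ²_Task 4 = ((5−1)/6)² = 0.444
te_Task 5 = (2 + 4·3 + 10)/6 = 24/6 = 4; σ²_Task 5 = ((10−2)/6)² = 1.778
te_Task 6 = (1 + 4·4 + 13)/6 = 30/6 = 5; σ²_Task 6 = ((13−1)/6)² = 4.000
te_Task 7 = (5 + 4·6 + 19)/6 = 48/6 = 8; σ²_Task 7 = ((19−5)/6)² = 5.444
te_Task 8 = (5 + 4·7 + 9)/6 = 42/6 = 7; σ²_Task 8 = ((9−5)/6)² = 0.444

Forward pass:
ES_Task 1 = 0; EF_Task 1 = 5
ES_Task 2 = 5; EF_Task 2 = 5+6 = 11
ES_Task 3 = 5; EF_Task 3 = 5+8 = 13
ES_Task 4 = 5; EF_Task 4 = 5+3 = 8
ES_Task 5 = 11; EF_Task 5 = 11+4 = 15
ES_Task 6 = 5; EF_Task 6 = 5+5 = 10
ES_Task 7 = max(EF_Task 2=11, EF_Task 3=13) = 13; EF_Task 7 = 13+8 = 21
ES_Task 8 = max(EF_Task 4=8, EF_Task 5=15, EF_Task 6=10, EF_Task 7=21) = 21; EF_Task 8 = 21+7 = 28
Expected project duration μ = 28 days. Critical path: Task 1 → Task 3 → Task 7 → Task 8.

Variances on critical path: σ²_Task 1=0.111, σ²_Task 3=2.778, σ²_Task 7=5.444, σ²_Task 8=0.444.
Largest is σ²_Task 7 = 5.444.

Task 7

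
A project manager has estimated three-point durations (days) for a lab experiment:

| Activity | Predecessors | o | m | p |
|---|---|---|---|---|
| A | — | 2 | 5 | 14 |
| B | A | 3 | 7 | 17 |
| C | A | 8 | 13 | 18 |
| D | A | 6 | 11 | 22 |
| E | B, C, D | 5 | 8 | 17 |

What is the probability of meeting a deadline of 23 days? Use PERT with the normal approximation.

te_A = (2 + 4·5 + 14)/6 = 36/6 = 6; σ²_A = ((14−2)/6)² = 4.000
te_B = (3 + 4·7 + 17)/6 = 48/6 = 8; σ²_B = ((17−3)/6)² = 5.444
te_C = (8 + 4·13 + 18)/6 = 78/6 = 13; σ²_C = ((18−8)/6)² = 2.778
te_D = (6 + 4·11 + 22)/6 = 72/6 = 12; σ²_D = ((22−6)/6)² = 7.111
te_E = (5 + 4·8 + 17)/6 = 54/6 = 9; σ²_E = ((17−5)/6)² = 4.000

Forward pass:
ES_A = 0; EF_A = 6
ES_B = 6; EF_B = 6+8 = 14
ES_C = 6; EF_C = 6+13 = 19
ES_D = 6; EF_D = 6+12 = 18
ES_E = max(EF_B=14, EF_C=19, EF_D=18) = 19; EF_E = 19+9 = 28
Expected project duration μ = 28 days. Critical path: A → C → E.

Variance along critical path = 4.000 + 2.778 + 4.000 = 10.778; σ = √10.778 = 3.283 days.
Z = (23 − 28) / 3.283 = -1.523
P(T ≤ 23) = Φ(-1.523) ≈ 0.064

0.064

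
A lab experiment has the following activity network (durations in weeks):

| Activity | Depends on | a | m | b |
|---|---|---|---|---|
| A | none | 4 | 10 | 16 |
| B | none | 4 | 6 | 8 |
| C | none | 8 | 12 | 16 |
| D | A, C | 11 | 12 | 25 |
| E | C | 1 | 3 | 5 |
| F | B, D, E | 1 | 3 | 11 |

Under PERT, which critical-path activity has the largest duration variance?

te_A = (4 + 4·10 + 16)/6 = 60/6 = 10; σ²_A = ((16−4)/6)² = 4.000
te_B = (4 + 4·6 + 8)/6 = 36/6 = 6; σ²_B = ((8−4)/6)² = 0.444
te_C = (8 + 4·12 + 16)/6 = 72/6 = 12; σ²_C = ((16−8)/6)² = 1.778
te_D = (11 + 4·12 + 25)/6 = 84/6 = 14; σ²_D = ((25−11)/6)² = 5.444
te_E = (1 + 4·3 + 5)/6 = 18/6 = 3; σ²_E = ((5−1)/6)² = 0.444
te_F = (1 + 4·3 + 11)/6 = 24/6 = 4; σ²_F = ((11−1)/6)² = 2.778

Forward pass:
ES_A = 0; EF_A = 10
ES_B = 0; EF_B = 6
ES_C = 0; EF_C = 12
ES_D = max(EF_A=10, EF_C=12) = 12; EF_D = 12+14 = 26
ES_E = 12; EF_E = 12+3 = 15
ES_F = max(EF_B=6, EF_D=26, EF_E=15) = 26; EF_F = 26+4 = 30
Expected project duration μ = 30 weeks. Critical path: C → D → F.

Variances on critical path: σ²_C=1.778, σ²_D=5.444, σ²_F=2.778.
Largest is σ²_D = 5.444.

D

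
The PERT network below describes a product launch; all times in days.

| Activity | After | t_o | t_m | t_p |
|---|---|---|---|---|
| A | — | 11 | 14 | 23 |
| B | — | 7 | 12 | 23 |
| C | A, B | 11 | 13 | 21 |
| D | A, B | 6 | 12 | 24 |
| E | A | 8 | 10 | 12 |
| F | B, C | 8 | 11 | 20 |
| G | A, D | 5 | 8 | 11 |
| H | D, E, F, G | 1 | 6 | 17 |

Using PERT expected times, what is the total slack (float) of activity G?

te_A = (11 + 4·14 + 23)/6 = 90/6 = 15
te_B = (7 + 4·12 + 23)/6 = 78/6 = 13
te_C = (11 + 4·13 + 21)/6 = 84/6 = 14
te_D = (6 + 4·12 + 24)/6 = 78/6 = 13
te_E = (8 + 4·10 + 12)/6 = 60/6 = 10
te_F = (8 + 4·11 + 20)/6 = 72/6 = 12
te_G = (5 + 4·8 + 11)/6 = 48/6 = 8
te_H = (1 + 4·6 + 17)/6 = 42/6 = 7

Forward pass:
ES_A = 0; EF_A = 15
ES_B = 0; EF_B = 13
ES_C = max(EF_A=15, EF_B=13) = 15; EF_C = 15+14 = 29
ES_D = max(EF_A=15, EF_B=13) = 15; EF_D = 15+13 = 28
ES_E = 15; EF_E = 15+10 = 25
ES_F = max(EF_B=13, EF_C=29) = 29; EF_F = 29+12 = 41
ES_G = max(EF_A=15, EF_D=28) = 28; EF_G = 28+8 = 36
ES_H = max(EF_D=28, EF_E=25, EF_F=41, EF_G=36) = 41; EF_H = 41+7 = 48
Expected project duration μ = 48 days. Critical path: A → C → F → H.

Backward pass:
LF_H = 48; LS_H = 48−7 = 41
LF_G = LS_H = 41; LS_G = 41−8 = 33
LF_F = LS_H = 41; LS_F = 41−12 = 29
LF_E = LS_H = 41; LS_E = 41−10 = 31
LF_D = min(LS_G=33, LS_H=41) = 33; LS_D = 33−13 = 20
LF_C = LS_F = 29; LS_C = 29−14 = 15
LF_B = min(LS_C=15, LS_D=20, LS_F=29) = 15; LS_B = 15−13 = 2
LF_A = min(LS_C=15, LS_D=20, LS_E=31, LS_G=33) = 15; LS_A = 15−15 = 0
Slack_G = LS_G − ES_G = 33 − 28 = 5

5 days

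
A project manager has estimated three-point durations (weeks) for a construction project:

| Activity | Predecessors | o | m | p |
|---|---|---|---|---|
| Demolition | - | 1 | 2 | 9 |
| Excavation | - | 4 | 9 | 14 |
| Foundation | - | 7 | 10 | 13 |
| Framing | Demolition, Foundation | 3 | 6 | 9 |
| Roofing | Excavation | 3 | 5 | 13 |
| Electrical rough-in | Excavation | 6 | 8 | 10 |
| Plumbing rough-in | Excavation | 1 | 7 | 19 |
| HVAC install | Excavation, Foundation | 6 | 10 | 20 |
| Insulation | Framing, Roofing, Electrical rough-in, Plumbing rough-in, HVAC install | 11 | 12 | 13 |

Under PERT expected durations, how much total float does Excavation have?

1 weeks

te_Demolition = (1 + 4·2 + 9)/6 = 18/6 = 3
te_Excavation = (4 + 4·9 + 14)/6 = 54/6 = 9
te_Foundation = (7 + 4·10 + 13)/6 = 60/6 = 10
te_Framing = (3 + 4·6 + 9)/6 = 36/6 = 6
te_Roofing = (3 + 4·5 + 13)/6 = 36/6 = 6
te_Electrical rough-in = (6 + 4·8 + 10)/6 = 48/6 = 8
te_Plumbing rough-in = (1 + 4·7 + 19)/6 = 48/6 = 8
te_HVAC install = (6 + 4·10 + 20)/6 = 66/6 = 11
te_Insulation = (11 + 4·12 + 13)/6 = 72/6 = 12

Forward pass:
ES_Demolition = 0; EF_Demolition = 3
ES_Excavation = 0; EF_Excavation = 9
ES_Foundation = 0; EF_Foundation = 10
ES_Framing = max(EF_Demolition=3, EF_Foundation=10) = 10; EF_Framing = 10+6 = 16
ES_Roofing = 9; EF_Roofing = 9+6 = 15
ES_Electrical rough-in = 9; EF_Electrical rough-in = 9+8 = 17
ES_Plumbing rough-in = 9; EF_Plumbing rough-in = 9+8 = 17
ES_HVAC install = max(EF_Excavation=9, EF_Foundation=10) = 10; EF_HVAC install = 10+11 = 21
ES_Insulation = max(EF_Framing=16, EF_Roofing=15, EF_Electrical rough-in=17, EF_Plumbing rough-in=17, EF_HVAC install=21) = 21; EF_Insulation = 21+12 = 33
Expected project duration μ = 33 weeks. Critical path: Foundation → HVAC install → Insulation.

Backward pass:
LF_Insulation = 33; LS_Insulation = 33−12 = 21
LF_HVAC install = LS_Insulation = 21; LS_HVAC install = 21−11 = 10
LF_Plumbing rough-in = LS_Insulation = 21; LS_Plumbing rough-in = 21−8 = 13
LF_Electrical rough-in = LS_Insulation = 21; LS_Electrical rough-in = 21−8 = 13
LF_Roofing = LS_Insulation = 21; LS_Roofing = 21−6 = 15
LF_Framing = LS_Insulation = 21; LS_Framing = 21−6 = 15
LF_Foundation = min(LS_Framing=15, LS_HVAC install=10) = 10; LS_Foundation = 10−10 = 0
LF_Excavation = min(LS_Roofing=15, LS_Electrical rough-in=13, LS_Plumbing rough-in=13, LS_HVAC install=10) = 10; LS_Excavation = 10−9 = 1
LF_Demolition = LS_Framing = 15; LS_Demolition = 15−3 = 12
Slack_Excavation = LS_Excavation − ES_Excavation = 1 − 0 = 1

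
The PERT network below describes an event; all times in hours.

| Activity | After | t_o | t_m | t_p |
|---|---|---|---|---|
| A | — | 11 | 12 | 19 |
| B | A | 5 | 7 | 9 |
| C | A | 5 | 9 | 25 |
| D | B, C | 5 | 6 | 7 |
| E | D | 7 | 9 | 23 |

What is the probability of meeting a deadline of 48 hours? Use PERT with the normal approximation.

te_A = (11 + 4·12 + 19)/6 = 78/6 = 13; σ²_A = ((19−11)/6)² = 1.778
te_B = (5 + 4·7 + 9)/6 = 42/6 = 7; σ²_B = ((9−5)/6)² = 0.444
te_C = (5 + 4·9 + 25)/6 = 66/6 = 11; σ²_C = ((25−5)/6)² = 11.111
te_D = (5 + 4·6 + 7)/6 = 36/6 = 6; σ²_D = ((7−5)/6)² = 0.111
te_E = (7 + 4·9 + 23)/6 = 66/6 = 11; σ²_E = ((23−7)/6)² = 7.111

Forward pass:
ES_A = 0; EF_A = 13
ES_B = 13; EF_B = 13+7 = 20
ES_C = 13; EF_C = 13+11 = 24
ES_D = max(EF_B=20, EF_C=24) = 24; EF_D = 24+6 = 30
ES_E = 30; EF_E = 30+11 = 41
Expected project duration μ = 41 hours. Critical path: A → C → D → E.

Variance along critical path = 1.778 + 11.111 + 0.111 + 7.111 = 20.111; σ = √20.111 = 4.485 hours.
Z = (48 − 41) / 4.485 = 1.561
P(T ≤ 48) = Φ(1.561) ≈ 0.941

0.941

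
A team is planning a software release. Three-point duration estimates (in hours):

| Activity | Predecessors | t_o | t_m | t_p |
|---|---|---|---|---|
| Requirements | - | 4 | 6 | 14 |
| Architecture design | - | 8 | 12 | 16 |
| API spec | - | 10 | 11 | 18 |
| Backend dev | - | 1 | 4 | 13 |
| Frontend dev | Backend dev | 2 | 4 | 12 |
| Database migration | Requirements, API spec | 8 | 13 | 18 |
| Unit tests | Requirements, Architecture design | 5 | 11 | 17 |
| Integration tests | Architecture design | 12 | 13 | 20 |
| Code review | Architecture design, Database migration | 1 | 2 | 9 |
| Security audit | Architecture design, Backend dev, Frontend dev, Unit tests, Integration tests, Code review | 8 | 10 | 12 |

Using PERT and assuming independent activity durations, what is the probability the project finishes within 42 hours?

0.938

te_Requirements = (4 + 4·6 + 14)/6 = 42/6 = 7; σ²_Requirements = ((14−4)/6)² = 2.778
te_Architecture design = (8 + 4·12 + 16)/6 = 72/6 = 12; σ²_Architecture design = ((16−8)/6)² = 1.778
te_API spec = (10 + 4·11 + 18)/6 = 72/6 = 12; σ²_API spec = ((18−10)/6)² = 1.778
te_Backend dev = (1 + 4·4 + 13)/6 = 30/6 = 5; σ²_Backend dev = ((13−1)/6)² = 4.000
te_Frontend dev = (2 + 4·4 + 12)/6 = 30/6 = 5; σ²_Frontend dev = ((12−2)/6)² = 2.778
te_Database migration = (8 + 4·13 + 18)/6 = 78/6 = 13; σ²_Database migration = ((18−8)/6)² = 2.778
te_Unit tests = (5 + 4·11 + 17)/6 = 66/6 = 11; σ²_Unit tests = ((17−5)/6)² = 4.000
te_Integration tests = (12 + 4·13 + 20)/6 = 84/6 = 14; σ²_Integration tests = ((20−12)/6)² = 1.778
te_Code review = (1 + 4·2 + 9)/6 = 18/6 = 3; σ²_Code review = ((9−1)/6)² = 1.778
te_Security audit = (8 + 4·10 + 12)/6 = 60/6 = 10; σ²_Security audit = ((12−8)/6)² = 0.444

Forward pass:
ES_Requirements = 0; EF_Requirements = 7
ES_Architecture design = 0; EF_Architecture design = 12
ES_API spec = 0; EF_API spec = 12
ES_Backend dev = 0; EF_Backend dev = 5
ES_Frontend dev = 5; EF_Frontend dev = 5+5 = 10
ES_Database migration = max(EF_Requirements=7, EF_API spec=12) = 12; EF_Database migration = 12+13 = 25
ES_Unit tests = max(EF_Requirements=7, EF_Architecture design=12) = 12; EF_Unit tests = 12+11 = 23
ES_Integration tests = 12; EF_Integration tests = 12+14 = 26
ES_Code review = max(EF_Architecture design=12, EF_Database migration=25) = 25; EF_Code review = 25+3 = 28
ES_Security audit = max(EF_Architecture design=12, EF_Backend dev=5, EF_Frontend dev=10, EF_Unit tests=23, EF_Integration tests=26, EF_Code review=28) = 28; EF_Security audit = 28+10 = 38
Expected project duration μ = 38 hours. Critical path: API spec → Database migration → Code review → Security audit.

Variance along critical path = 1.778 + 2.778 + 1.778 + 0.444 = 6.778; σ = √6.778 = 2.603 hours.
Z = (42 − 38) / 2.603 = 1.536
P(T ≤ 42) = Φ(1.536) ≈ 0.938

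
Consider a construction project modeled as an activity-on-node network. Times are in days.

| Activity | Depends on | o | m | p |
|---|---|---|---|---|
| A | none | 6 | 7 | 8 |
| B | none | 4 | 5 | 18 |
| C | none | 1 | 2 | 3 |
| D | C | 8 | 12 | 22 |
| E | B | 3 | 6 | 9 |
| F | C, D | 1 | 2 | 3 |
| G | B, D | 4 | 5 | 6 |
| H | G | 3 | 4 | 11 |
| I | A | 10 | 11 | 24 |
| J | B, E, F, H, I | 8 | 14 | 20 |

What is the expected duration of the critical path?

39 days

te_A = (6 + 4·7 + 8)/6 = 42/6 = 7
te_B = (4 + 4·5 + 18)/6 = 42/6 = 7
te_C = (1 + 4·2 + 3)/6 = 12/6 = 2
te_D = (8 + 4·12 + 22)/6 = 78/6 = 13
te_E = (3 + 4·6 + 9)/6 = 36/6 = 6
te_F = (1 + 4·2 + 3)/6 = 12/6 = 2
te_G = (4 + 4·5 + 6)/6 = 30/6 = 5
te_H = (3 + 4·4 + 11)/6 = 30/6 = 5
te_I = (10 + 4·11 + 24)/6 = 78/6 = 13
te_J = (8 + 4·14 + 20)/6 = 84/6 = 14

Forward pass:
ES_A = 0; EF_A = 7
ES_B = 0; EF_B = 7
ES_C = 0; EF_C = 2
ES_D = 2; EF_D = 2+13 = 15
ES_E = 7; EF_E = 7+6 = 13
ES_F = max(EF_C=2, EF_D=15) = 15; EF_F = 15+2 = 17
ES_G = max(EF_B=7, EF_D=15) = 15; EF_G = 15+5 = 20
ES_H = 20; EF_H = 20+5 = 25
ES_I = 7; EF_I = 7+13 = 20
ES_J = max(EF_B=7, EF_E=13, EF_F=17, EF_H=25, EF_I=20) = 25; EF_J = 25+14 = 39
Expected project duration μ = 39 days. Critical path: C → D → G → H → J.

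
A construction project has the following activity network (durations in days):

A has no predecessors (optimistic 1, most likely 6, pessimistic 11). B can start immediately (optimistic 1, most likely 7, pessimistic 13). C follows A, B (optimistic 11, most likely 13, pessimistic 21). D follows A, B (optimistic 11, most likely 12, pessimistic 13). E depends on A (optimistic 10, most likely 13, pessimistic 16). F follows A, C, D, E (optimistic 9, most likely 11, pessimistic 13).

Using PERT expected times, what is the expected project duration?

te_A = (1 + 4·6 + 11)/6 = 36/6 = 6
te_B = (1 + 4·7 + 13)/6 = 42/6 = 7
te_C = (11 + 4·13 + 21)/6 = 84/6 = 14
te_D = (11 + 4·12 + 13)/6 = 72/6 = 12
te_E = (10 + 4·13 + 16)/6 = 78/6 = 13
te_F = (9 + 4·11 + 13)/6 = 66/6 = 11

Forward pass:
ES_A = 0; EF_A = 6
ES_B = 0; EF_B = 7
ES_C = max(EF_A=6, EF_B=7) = 7; EF_C = 7+14 = 21
ES_D = max(EF_A=6, EF_B=7) = 7; EF_D = 7+12 = 19
ES_E = 6; EF_E = 6+13 = 19
ES_F = max(EF_A=6, EF_C=21, EF_D=19, EF_E=19) = 21; EF_F = 21+11 = 32
Expected project duration μ = 32 days. Critical path: B → C → F.

32 days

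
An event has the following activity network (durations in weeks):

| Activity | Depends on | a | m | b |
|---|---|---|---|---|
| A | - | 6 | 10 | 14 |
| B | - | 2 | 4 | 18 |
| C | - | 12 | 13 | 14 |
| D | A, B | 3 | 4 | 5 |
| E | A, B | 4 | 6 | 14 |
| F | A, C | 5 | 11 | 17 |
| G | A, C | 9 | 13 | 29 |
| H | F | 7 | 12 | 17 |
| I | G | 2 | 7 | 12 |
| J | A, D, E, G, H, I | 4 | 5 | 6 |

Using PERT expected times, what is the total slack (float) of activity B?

23 weeks

te_A = (6 + 4·10 + 14)/6 = 60/6 = 10
te_B = (2 + 4·4 + 18)/6 = 36/6 = 6
te_C = (12 + 4·13 + 14)/6 = 78/6 = 13
te_D = (3 + 4·4 + 5)/6 = 24/6 = 4
te_E = (4 + 4·6 + 14)/6 = 42/6 = 7
te_F = (5 + 4·11 + 17)/6 = 66/6 = 11
te_G = (9 + 4·13 + 29)/6 = 90/6 = 15
te_H = (7 + 4·12 + 17)/6 = 72/6 = 12
te_I = (2 + 4·7 + 12)/6 = 42/6 = 7
te_J = (4 + 4·5 + 6)/6 = 30/6 = 5

Forward pass:
ES_A = 0; EF_A = 10
ES_B = 0; EF_B = 6
ES_C = 0; EF_C = 13
ES_D = max(EF_A=10, EF_B=6) = 10; EF_D = 10+4 = 14
ES_E = max(EF_A=10, EF_B=6) = 10; EF_E = 10+7 = 17
ES_F = max(EF_A=10, EF_C=13) = 13; EF_F = 13+11 = 24
ES_G = max(EF_A=10, EF_C=13) = 13; EF_G = 13+15 = 28
ES_H = 24; EF_H = 24+12 = 36
ES_I = 28; EF_I = 28+7 = 35
ES_J = max(EF_A=10, EF_D=14, EF_E=17, EF_G=28, EF_H=36, EF_I=35) = 36; EF_J = 36+5 = 41
Expected project duration μ = 41 weeks. Critical path: C → F → H → J.

Backward pass:
LF_J = 41; LS_J = 41−5 = 36
LF_I = LS_J = 36; LS_I = 36−7 = 29
LF_H = LS_J = 36; LS_H = 36−12 = 24
LF_G = min(LS_I=29, LS_J=36) = 29; LS_G = 29−15 = 14
LF_F = LS_H = 24; LS_F = 24−11 = 13
LF_E = LS_J = 36; LS_E = 36−7 = 29
LF_D = LS_J = 36; LS_D = 36−4 = 32
LF_C = min(LS_F=13, LS_G=14) = 13; LS_C = 13−13 = 0
LF_B = min(LS_D=32, LS_E=29) = 29; LS_B = 29−6 = 23
LF_A = min(LS_D=32, LS_E=29, LS_F=13, LS_G=14, LS_J=36) = 13; LS_A = 13−10 = 3
Slack_B = LS_B − ES_B = 23 − 0 = 23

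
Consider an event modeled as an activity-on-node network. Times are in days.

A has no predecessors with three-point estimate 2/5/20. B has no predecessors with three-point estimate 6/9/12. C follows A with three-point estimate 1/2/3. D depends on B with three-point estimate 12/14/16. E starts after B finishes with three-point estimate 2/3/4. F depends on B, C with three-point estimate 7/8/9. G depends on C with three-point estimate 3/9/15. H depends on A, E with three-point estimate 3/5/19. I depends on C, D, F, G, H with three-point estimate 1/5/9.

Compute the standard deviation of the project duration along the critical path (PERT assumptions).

te_A = (2 + 4·5 + 20)/6 = 42/6 = 7; σ²_A = ((20−2)/6)² = 9.000
te_B = (6 + 4·9 + 12)/6 = 54/6 = 9; σ²_B = ((12−6)/6)² = 1.000
te_C = (1 + 4·2 + 3)/6 = 12/6 = 2; σ²_C = ((3−1)/6)² = 0.111
te_D = (12 + 4·14 + 16)/6 = 84/6 = 14; σ²_D = ((16−12)/6)² = 0.444
te_E = (2 + 4·3 + 4)/6 = 18/6 = 3; σ²_E = ((4−2)/6)² = 0.111
te_F = (7 + 4·8 + 9)/6 = 48/6 = 8; σ²_F = ((9−7)/6)² = 0.111
te_G = (3 + 4·9 + 15)/6 = 54/6 = 9; σ²_G = ((15−3)/6)² = 4.000
te_H = (3 + 4·5 + 19)/6 = 42/6 = 7; σ²_H = ((19−3)/6)² = 7.111
te_I = (1 + 4·5 + 9)/6 = 30/6 = 5; σ²_I = ((9−1)/6)² = 1.778

Forward pass:
ES_A = 0; EF_A = 7
ES_B = 0; EF_B = 9
ES_C = 7; EF_C = 7+2 = 9
ES_D = 9; EF_D = 9+14 = 23
ES_E = 9; EF_E = 9+3 = 12
ES_F = max(EF_B=9, EF_C=9) = 9; EF_F = 9+8 = 17
ES_G = 9; EF_G = 9+9 = 18
ES_H = max(EF_A=7, EF_E=12) = 12; EF_H = 12+7 = 19
ES_I = max(EF_C=9, EF_D=23, EF_F=17, EF_G=18, EF_H=19) = 23; EF_I = 23+5 = 28
Expected project duration μ = 28 days. Critical path: B → D → I.

Variance along critical path = 1.000 + 0.444 + 1.778 = 3.222
σ = √3.222 = 1.795 days

1.80 days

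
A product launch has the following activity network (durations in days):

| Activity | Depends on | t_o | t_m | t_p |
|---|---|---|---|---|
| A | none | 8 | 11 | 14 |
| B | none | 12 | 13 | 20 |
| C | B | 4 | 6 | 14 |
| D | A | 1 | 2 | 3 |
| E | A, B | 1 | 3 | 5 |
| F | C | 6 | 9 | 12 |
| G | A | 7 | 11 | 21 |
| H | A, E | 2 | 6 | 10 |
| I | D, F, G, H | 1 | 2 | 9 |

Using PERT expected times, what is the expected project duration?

33 days

te_A = (8 + 4·11 + 14)/6 = 66/6 = 11
te_B = (12 + 4·13 + 20)/6 = 84/6 = 14
te_C = (4 + 4·6 + 14)/6 = 42/6 = 7
te_D = (1 + 4·2 + 3)/6 = 12/6 = 2
te_E = (1 + 4·3 + 5)/6 = 18/6 = 3
te_F = (6 + 4·9 + 12)/6 = 54/6 = 9
te_G = (7 + 4·11 + 21)/6 = 72/6 = 12
te_H = (2 + 4·6 + 10)/6 = 36/6 = 6
te_I = (1 + 4·2 + 9)/6 = 18/6 = 3

Forward pass:
ES_A = 0; EF_A = 11
ES_B = 0; EF_B = 14
ES_C = 14; EF_C = 14+7 = 21
ES_D = 11; EF_D = 11+2 = 13
ES_E = max(EF_A=11, EF_B=14) = 14; EF_E = 14+3 = 17
ES_F = 21; EF_F = 21+9 = 30
ES_G = 11; EF_G = 11+12 = 23
ES_H = max(EF_A=11, EF_E=17) = 17; EF_H = 17+6 = 23
ES_I = max(EF_D=13, EF_F=30, EF_G=23, EF_H=23) = 30; EF_I = 30+3 = 33
Expected project duration μ = 33 days. Critical path: B → C → F → I.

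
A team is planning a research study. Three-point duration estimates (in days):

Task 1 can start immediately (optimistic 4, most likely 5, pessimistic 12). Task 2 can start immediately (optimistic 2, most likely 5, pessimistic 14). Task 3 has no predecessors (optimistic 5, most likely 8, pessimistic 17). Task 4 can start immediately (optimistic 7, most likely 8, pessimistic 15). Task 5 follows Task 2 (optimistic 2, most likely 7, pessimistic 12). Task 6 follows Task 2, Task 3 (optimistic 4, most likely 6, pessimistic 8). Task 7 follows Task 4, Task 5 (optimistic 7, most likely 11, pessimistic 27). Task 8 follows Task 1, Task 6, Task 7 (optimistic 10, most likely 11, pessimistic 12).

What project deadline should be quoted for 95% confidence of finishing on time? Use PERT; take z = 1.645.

te_Task 1 = (4 + 4·5 + 12)/6 = 36/6 = 6; σ²_Task 1 = ((12−4)/6)² = 1.778
te_Task 2 = (2 + 4·5 + 14)/6 = 36/6 = 6; σ²_Task 2 = ((14−2)/6)² = 4.000
te_Task 3 = (5 + 4·8 + 17)/6 = 54/6 = 9; σ²_Task 3 = ((17−5)/6)² = 4.000
te_Task 4 = (7 + 4·8 + 15)/6 = 54/6 = 9; σ²_Task 4 = ((15−7)/6)² = 1.778
te_Task 5 = (2 + 4·7 + 12)/6 = 42/6 = 7; σ²_Task 5 = ((12−2)/6)² = 2.778
te_Task 6 = (4 + 4·6 + 8)/6 = 36/6 = 6; σ²_Task 6 = ((8−4)/6)² = 0.444
te_Task 7 = (7 + 4·11 + 27)/6 = 78/6 = 13; σ²_Task 7 = ((27−7)/6)² = 11.111
te_Task 8 = (10 + 4·11 + 12)/6 = 66/6 = 11; σ²_Task 8 = ((12−10)/6)² = 0.111

Forward pass:
ES_Task 1 = 0; EF_Task 1 = 6
ES_Task 2 = 0; EF_Task 2 = 6
ES_Task 3 = 0; EF_Task 3 = 9
ES_Task 4 = 0; EF_Task 4 = 9
ES_Task 5 = 6; EF_Task 5 = 6+7 = 13
ES_Task 6 = max(EF_Task 2=6, EF_Task 3=9) = 9; EF_Task 6 = 9+6 = 15
ES_Task 7 = max(EF_Task 4=9, EF_Task 5=13) = 13; EF_Task 7 = 13+13 = 26
ES_Task 8 = max(EF_Task 1=6, EF_Task 6=15, EF_Task 7=26) = 26; EF_Task 8 = 26+11 = 37
Expected project duration μ = 37 days. Critical path: Task 2 → Task 5 → Task 7 → Task 8.

Variance along critical path = 4.000 + 2.778 + 11.111 + 0.111 = 18.000; σ = 4.243 days.
D = μ + z·σ = 37 + 1.645·4.243 = 44.0 days

44.0 days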